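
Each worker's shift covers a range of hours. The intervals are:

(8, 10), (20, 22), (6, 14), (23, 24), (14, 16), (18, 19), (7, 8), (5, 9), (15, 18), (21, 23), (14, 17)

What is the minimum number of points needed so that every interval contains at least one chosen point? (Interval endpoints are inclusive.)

5

Sort by right endpoint; whenever an interval is uncovered, place a point at its right end.
Sorted: [7,8] [5,9] [8,10] [6,14] [14,16] [14,17] [15,18] [18,19] [20,22] [21,23] [23,24]
{[7,8],[5,9],[8,10],[6,14]} hit by 8; {[14,16],[14,17],[15,18]} hit by 16; {[18,19]} hit by 19; {[20,22],[21,23]} hit by 22; {[23,24]} hit by 24.
Points: 8, 16, 19, 22, 24 (5 total).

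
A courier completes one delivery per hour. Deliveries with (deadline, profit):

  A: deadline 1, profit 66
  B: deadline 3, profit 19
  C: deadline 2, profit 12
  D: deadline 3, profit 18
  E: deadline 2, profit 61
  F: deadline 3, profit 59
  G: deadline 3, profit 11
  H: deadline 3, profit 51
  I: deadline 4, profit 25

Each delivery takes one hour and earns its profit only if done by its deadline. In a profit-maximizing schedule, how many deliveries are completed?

4

Profit order: A=66 E=61 F=59 H=51 I=25 B=19 D=18 C=12 G=11
Assign: A→slot 1, E→slot 2, F→slot 3, H skipped, I→slot 4, B skipped, D skipped, C skipped, G skipped.
Slots: [1:A] [2:E] [3:F] [4:I]
4 of 9 scheduled.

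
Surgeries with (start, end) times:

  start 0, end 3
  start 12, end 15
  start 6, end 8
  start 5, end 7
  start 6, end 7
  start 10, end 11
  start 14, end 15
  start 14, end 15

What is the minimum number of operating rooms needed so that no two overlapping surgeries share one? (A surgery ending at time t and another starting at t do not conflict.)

3

The answer is the maximum number of intervals overlapping at any instant.
Events (time:±→running): 0:+→1 3:-→0 5:+→1 6:+→2 6:+→3 … peak 3.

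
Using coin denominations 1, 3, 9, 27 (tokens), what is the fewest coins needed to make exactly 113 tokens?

7

Use the largest denomination that fits, subtract, and repeat.
113 − 4×27→5 − 1×3→2 − 2×1→0
Total coins = 4 + 1 + 2 = 7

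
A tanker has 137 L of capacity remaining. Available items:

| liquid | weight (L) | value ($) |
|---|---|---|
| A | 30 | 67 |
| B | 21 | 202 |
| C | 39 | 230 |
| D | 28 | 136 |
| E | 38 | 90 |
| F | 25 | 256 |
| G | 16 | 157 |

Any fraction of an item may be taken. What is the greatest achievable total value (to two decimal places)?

999.95

Order: F (256/25=10.24) > G (157/16=9.81) > B (202/21=9.62) > C (230/39=5.90) > D (136/28=4.86) > E (90/38=2.37) > A (67/30=2.23)
Fill: take F (25 @ 256) → take G (16 @ 157) → take B (21 @ 202) → take C (39 @ 230) → take D (28 @ 136) → take 8/38 of E → 18.95; 137/137 used.
Total value = 999.95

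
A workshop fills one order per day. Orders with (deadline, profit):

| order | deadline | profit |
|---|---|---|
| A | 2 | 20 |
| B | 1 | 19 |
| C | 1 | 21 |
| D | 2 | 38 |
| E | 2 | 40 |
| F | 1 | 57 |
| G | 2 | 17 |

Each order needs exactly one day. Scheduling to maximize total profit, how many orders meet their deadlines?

2

Sort by profit descending; place each in the latest free slot ≤ its deadline.
Profit order: F=57 E=40 D=38 C=21 A=20 B=19 G=17
Assign: F→slot 1, E→slot 2, D skipped, C skipped, A skipped, B skipped, G skipped.
Slots: [1:F] [2:E]
2 of 7 scheduled.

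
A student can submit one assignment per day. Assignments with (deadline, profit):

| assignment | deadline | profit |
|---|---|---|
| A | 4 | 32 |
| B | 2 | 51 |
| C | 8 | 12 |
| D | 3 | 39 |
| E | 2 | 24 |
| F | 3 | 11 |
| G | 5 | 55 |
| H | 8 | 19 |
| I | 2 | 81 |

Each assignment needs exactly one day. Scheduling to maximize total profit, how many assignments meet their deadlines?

By profit: I(d2,81), G(d5,55), B(d2,51), D(d3,39), A(d4,32), E(d2,24), H(d8,19), C(d8,12), F(d3,11)
I→slot 2; G→slot 5; B→slot 1; D→slot 3; A→slot 4; E skipped; H→slot 8; C→slot 7; F skipped.
7 of 9 scheduled.

7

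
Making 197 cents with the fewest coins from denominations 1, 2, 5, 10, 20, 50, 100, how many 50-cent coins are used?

1

Use the largest denomination that fits, subtract, and repeat.
197 − 1×100→97 − 1×50→47 − 2×20→7 − 1×5→2 − 1×2→0
Count of 50: 1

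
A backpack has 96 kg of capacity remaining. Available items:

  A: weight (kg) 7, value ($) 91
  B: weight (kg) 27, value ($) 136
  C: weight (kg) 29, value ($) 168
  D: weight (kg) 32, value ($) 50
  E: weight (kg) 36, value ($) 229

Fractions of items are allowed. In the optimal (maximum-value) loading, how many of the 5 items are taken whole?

Ratios (sorted): A 13.00, E 6.36, C 5.79, B 5.04, D 1.56
take A (7 @ 91); take E (36 @ 229); take C (29 @ 168); take 24/27 of B → 120.89. Capacity used 96/96.
3 item(s) taken whole; one partial (take 24/27 of B).

3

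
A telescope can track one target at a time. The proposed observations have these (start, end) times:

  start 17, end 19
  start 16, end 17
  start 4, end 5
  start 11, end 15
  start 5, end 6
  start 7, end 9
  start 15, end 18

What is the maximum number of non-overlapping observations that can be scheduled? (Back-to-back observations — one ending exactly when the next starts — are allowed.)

6

Greedy by earliest finish: after sorting by end time, pick each interval compatible with the last pick.
Sorted by end: (4,5)  (5,6)  (7,9)  (11,15)  (16,17)  (15,18)  (17,19)
take (4,5); take (5,6); take (7,9); take (11,15); take (16,17); take (17,19).
Selected 6 observations.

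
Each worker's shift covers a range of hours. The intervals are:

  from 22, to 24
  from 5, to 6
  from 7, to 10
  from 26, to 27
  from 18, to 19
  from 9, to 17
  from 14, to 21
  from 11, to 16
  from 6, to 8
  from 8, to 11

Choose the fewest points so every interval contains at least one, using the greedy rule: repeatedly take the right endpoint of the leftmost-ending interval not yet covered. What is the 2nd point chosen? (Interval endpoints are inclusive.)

10

Sort by right endpoint; whenever an interval is uncovered, place a point at its right end.
Sorted: [5,6] [6,8] [7,10] [8,11] [11,16] [9,17] [18,19] [14,21] [22,24] [26,27]
{[5,6],[6,8]} hit by 6; {[7,10],[8,11]} hit by 10; {[11,16],[9,17]} hit by 16; {[18,19],[14,21]} hit by 19; {[22,24]} hit by 24; {[26,27]} hit by 27.
Points: 6, 10, 16, 19, 24, 27 (6 total).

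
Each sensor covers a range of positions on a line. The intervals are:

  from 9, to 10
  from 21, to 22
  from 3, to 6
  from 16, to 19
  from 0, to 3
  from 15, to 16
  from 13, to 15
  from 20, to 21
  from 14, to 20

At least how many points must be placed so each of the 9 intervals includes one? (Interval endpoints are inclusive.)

Process intervals by earliest right end; each time one isn't hit yet, stab at its right endpoint.
Sorted: [0,3] [3,6] [9,10] [13,15] [15,16] [16,19] [14,20] [20,21] [21,22]
{[0,3],[3,6]} hit by 3; {[9,10]} hit by 10; {[13,15],[15,16]} hit by 15; {[16,19],[14,20]} hit by 19; {[20,21],[21,22]} hit by 21.
Points: 3, 10, 15, 19, 21 (5 total).

5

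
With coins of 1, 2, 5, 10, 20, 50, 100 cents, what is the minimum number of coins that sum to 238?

Greedy: take as many of the largest coin as possible, then repeat with the remainder.
238 − 2×100→38 − 1×20→18 − 1×10→8 − 1×5→3 − 1×2→1 − 1×1→0
Total coins = 2 + 1 + 1 + 1 + 1 + 1 = 7

7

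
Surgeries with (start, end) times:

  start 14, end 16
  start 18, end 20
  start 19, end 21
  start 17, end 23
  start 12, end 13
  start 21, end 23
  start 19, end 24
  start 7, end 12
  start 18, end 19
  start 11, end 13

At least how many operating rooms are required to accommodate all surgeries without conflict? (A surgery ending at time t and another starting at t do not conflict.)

The answer is the maximum number of intervals overlapping at any instant.
starts: [7, 11, 12, 14, 17, 18, 18, 19, 19, 21]
ends:   [12, 13, 13, 16, 19, 20, 21, 23, 23, 24]
s7→1 s11→2 e12→1 s12→2 e13→1 e13→0 s14→1 e16→0 s17→1 s18→2 s18→3 e19→2 s19→3 s19→4  — peak 4.

4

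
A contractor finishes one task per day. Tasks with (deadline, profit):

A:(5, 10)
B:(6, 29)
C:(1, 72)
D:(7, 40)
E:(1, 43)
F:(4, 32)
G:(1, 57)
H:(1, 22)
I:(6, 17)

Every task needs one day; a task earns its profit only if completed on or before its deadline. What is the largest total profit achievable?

200

By profit: C(d1,72), G(d1,57), E(d1,43), D(d7,40), F(d4,32), B(d6,29), H(d1,22), I(d6,17), A(d5,10)
C→slot 1; G skipped; E skipped; D→slot 7; F→slot 4; B→slot 6; H skipped; I→slot 5; A→slot 3.
Profit = 72 + 10 + 32 + 17 + 29 + 40 = 200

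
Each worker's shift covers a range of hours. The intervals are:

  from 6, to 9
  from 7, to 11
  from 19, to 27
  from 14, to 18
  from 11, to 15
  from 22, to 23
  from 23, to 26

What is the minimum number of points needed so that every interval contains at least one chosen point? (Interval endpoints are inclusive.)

Sort by right endpoint; whenever an interval is uncovered, place a point at its right end.
By right end: [6,9]  [7,11]  [11,15]  [14,18]  [22,23]  [23,26]  [19,27]
[6,9] uncovered → point at 9; [11,15] uncovered → point at 15; [22,23] uncovered → point at 23.
Points: 9, 15, 23 (3 total).

3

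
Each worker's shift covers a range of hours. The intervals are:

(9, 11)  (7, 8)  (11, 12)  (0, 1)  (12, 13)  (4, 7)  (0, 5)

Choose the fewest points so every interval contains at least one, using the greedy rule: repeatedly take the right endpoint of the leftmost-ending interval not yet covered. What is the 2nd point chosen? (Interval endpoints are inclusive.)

7

Sort by right endpoint; whenever an interval is uncovered, place a point at its right end.
Sorted: [0,1] [0,5] [4,7] [7,8] [9,11] [11,12] [12,13]
{[0,1],[0,5]} hit by 1; {[4,7],[7,8]} hit by 7; {[9,11],[11,12]} hit by 11; {[12,13]} hit by 13.
Points: 1, 7, 11, 13 (4 total).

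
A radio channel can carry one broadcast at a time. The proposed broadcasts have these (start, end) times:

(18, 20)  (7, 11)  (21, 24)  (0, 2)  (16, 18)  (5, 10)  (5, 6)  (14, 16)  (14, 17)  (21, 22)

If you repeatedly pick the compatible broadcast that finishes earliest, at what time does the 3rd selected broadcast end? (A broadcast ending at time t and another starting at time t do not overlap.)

11

Order by finish time; keep every interval that doesn't clash with the previous kept one.
Sorted by end: (0,2)  (5,6)  (5,10)  (7,11)  (14,16)  (14,17)  (16,18)  (18,20)  (21,22)  (21,24)
take (0,2); take (5,6); take (7,11); take (14,16); take (16,18); take (18,20); take (21,22); skip (21,24).
Selected: (0,2) (5,6) (7,11) (14,16) (16,18) (18,20) (21,22)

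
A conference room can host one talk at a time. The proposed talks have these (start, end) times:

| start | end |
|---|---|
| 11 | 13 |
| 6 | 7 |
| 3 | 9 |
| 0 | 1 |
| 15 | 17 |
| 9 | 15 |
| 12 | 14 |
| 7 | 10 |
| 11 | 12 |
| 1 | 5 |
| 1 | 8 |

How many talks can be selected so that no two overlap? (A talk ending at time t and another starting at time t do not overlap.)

7

By end time: (0,1), (1,5), (6,7), (1,8), (3,9), (7,10), (11,12), (11,13), (12,14), (9,15), (15,17).
Pick (0,1); next start ≥ 1 → (1,5); next start ≥ 5 → (6,7); next start ≥ 7 → (7,10); next start ≥ 10 → (11,12); next start ≥ 12 → (12,14); next start ≥ 14 → (15,17).
Selected 7 talks.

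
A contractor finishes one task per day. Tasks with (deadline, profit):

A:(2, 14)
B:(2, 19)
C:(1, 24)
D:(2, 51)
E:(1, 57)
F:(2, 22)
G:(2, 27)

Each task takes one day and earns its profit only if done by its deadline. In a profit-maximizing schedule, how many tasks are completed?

Take jobs in profit order; each goes to the latest open slot no later than its deadline.
Profit order: E=57 D=51 G=27 C=24 F=22 B=19 A=14
Assign: E→slot 1, D→slot 2, G skipped, C skipped, F skipped, B skipped, A skipped.
Slots: [1:E] [2:D]
2 of 7 scheduled.

2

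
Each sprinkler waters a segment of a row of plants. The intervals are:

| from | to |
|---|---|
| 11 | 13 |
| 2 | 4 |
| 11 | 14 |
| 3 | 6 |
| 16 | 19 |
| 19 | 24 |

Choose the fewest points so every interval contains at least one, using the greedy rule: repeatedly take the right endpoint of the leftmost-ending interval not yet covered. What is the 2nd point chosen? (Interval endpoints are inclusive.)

Sorted: [2,4] [3,6] [11,13] [11,14] [16,19] [19,24]
{[2,4],[3,6]} hit by 4; {[11,13],[11,14]} hit by 13; {[16,19],[19,24]} hit by 19.
Points: 4, 13, 19 (3 total).

13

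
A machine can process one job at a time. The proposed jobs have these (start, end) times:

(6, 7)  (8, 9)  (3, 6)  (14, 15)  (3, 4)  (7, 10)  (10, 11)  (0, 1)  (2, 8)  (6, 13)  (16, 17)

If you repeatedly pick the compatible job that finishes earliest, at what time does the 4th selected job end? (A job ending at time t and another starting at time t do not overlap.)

Sorted by end: (0,1)  (3,4)  (3,6)  (6,7)  (2,8)  (8,9)  (7,10)  (10,11)  (6,13)  (14,15)  (16,17)
take (0,1); take (3,4); take (6,7); take (8,9); skip (7,10); take (10,11); take (14,15); take (16,17).
Selected: (0,1) (3,4) (6,7) (8,9) (10,11) (14,15) (16,17)

9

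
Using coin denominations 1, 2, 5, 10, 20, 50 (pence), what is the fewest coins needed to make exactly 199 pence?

Use the largest denomination that fits, subtract, and repeat.
199 = 3×50 + 2×20 + 1×5 + 2×2
Total coins = 3 + 2 + 1 + 2 = 8

8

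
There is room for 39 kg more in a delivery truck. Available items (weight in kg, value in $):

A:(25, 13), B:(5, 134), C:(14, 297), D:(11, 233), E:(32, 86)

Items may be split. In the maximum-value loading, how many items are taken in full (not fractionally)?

Order: B (134/5=26.80) > C (297/14=21.21) > D (233/11=21.18) > E (86/32=2.69) > A (13/25=0.52)
Fill: take B (5 @ 134) → take C (14 @ 297) → take D (11 @ 233) → take 9/32 of E → 24.19; 39/39 used.
3 item(s) taken whole; one partial (take 9/32 of E).

3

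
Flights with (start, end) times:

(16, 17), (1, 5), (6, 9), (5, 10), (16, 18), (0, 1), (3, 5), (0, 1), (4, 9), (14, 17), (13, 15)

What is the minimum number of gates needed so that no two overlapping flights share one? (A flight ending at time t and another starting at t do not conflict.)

3

Events (time:±→running): 0:+→1 0:+→2 1:-→1 1:-→0 1:+→1 3:+→2 4:+→3 … peak 3.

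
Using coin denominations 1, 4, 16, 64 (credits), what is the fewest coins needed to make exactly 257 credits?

5

257 − 4×64→1 − 1×1→0
Total coins = 4 + 1 = 5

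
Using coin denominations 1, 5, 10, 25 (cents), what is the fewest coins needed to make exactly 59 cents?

Use the largest denomination that fits, subtract, and repeat.
59 = 2×25 + 1×5 + 4×1
Total coins = 2 + 1 + 4 = 7

7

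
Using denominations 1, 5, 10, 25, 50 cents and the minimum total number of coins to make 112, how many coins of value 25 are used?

Use the largest denomination that fits, subtract, and repeat.
112 = 2×50 + 1×10 + 2×1
Count of 25: 0

0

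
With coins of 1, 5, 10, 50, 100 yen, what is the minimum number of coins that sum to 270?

5

Greedy: take as many of the largest coin as possible, then repeat with the remainder.
270 = 2×100 + 1×50 + 2×10
Total coins = 2 + 1 + 2 = 5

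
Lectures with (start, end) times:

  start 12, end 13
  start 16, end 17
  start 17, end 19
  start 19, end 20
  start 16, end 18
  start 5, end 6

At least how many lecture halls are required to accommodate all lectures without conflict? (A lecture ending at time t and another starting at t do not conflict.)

2

The answer is the maximum number of intervals overlapping at any instant.
starts: [5, 12, 16, 16, 17, 19]
ends:   [6, 13, 17, 18, 19, 20]
s5→1 e6→0 s12→1 e13→0 s16→1 s16→2  — peak 2.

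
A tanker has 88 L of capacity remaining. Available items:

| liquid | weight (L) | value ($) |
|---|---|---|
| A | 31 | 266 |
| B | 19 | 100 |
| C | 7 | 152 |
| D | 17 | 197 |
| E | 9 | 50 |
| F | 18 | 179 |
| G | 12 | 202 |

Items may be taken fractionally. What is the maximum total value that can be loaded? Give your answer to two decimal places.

1012.67

Greedy by value/weight ratio, highest first.
Order: C (152/7=21.71) > G (202/12=16.83) > D (197/17=11.59) > F (179/18=9.94) > A (266/31=8.58) > E (50/9=5.56) > B (100/19=5.26)
Fill: take C (7 @ 152) → take G (12 @ 202) → take D (17 @ 197) → take F (18 @ 179) → take A (31 @ 266) → take 3/9 of E → 16.67; 88/88 used.
Total value = 1012.67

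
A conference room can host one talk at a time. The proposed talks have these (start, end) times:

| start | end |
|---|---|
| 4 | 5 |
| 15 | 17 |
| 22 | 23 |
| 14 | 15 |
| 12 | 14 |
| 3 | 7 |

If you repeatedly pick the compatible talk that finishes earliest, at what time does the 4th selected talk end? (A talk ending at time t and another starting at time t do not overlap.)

17

Sorted by end: (4,5)  (3,7)  (12,14)  (14,15)  (15,17)  (22,23)
take (4,5); take (12,14); take (14,15); take (15,17); take (22,23).
Selected: (4,5) (12,14) (14,15) (15,17) (22,23)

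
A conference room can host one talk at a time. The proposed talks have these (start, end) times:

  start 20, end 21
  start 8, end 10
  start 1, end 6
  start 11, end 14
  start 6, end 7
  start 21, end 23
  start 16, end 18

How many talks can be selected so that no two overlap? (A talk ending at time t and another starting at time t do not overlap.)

7

Order by finish time; keep every interval that doesn't clash with the previous kept one.
By end time: (1,6), (6,7), (8,10), (11,14), (16,18), (20,21), (21,23).
Pick (1,6); next start ≥ 6 → (6,7); next start ≥ 7 → (8,10); next start ≥ 10 → (11,14); next start ≥ 14 → (16,18); next start ≥ 18 → (20,21); next start ≥ 21 → (21,23).
Selected 7 talks.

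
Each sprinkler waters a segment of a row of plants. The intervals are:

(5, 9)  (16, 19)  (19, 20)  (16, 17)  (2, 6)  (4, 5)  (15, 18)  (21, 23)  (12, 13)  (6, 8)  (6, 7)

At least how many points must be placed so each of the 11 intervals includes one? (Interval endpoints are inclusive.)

Process intervals by earliest right end; each time one isn't hit yet, stab at its right endpoint.
By right end: [4,5]  [2,6]  [6,7]  [6,8]  [5,9]  [12,13]  [16,17]  [15,18]  [16,19]  [19,20]  [21,23]
[4,5] uncovered → point at 5; [6,7] uncovered → point at 7; [12,13] uncovered → point at 13; [16,17] uncovered → point at 17; [19,20] uncovered → point at 20; [21,23] uncovered → point at 23.
Points: 5, 7, 13, 17, 20, 23 (6 total).

6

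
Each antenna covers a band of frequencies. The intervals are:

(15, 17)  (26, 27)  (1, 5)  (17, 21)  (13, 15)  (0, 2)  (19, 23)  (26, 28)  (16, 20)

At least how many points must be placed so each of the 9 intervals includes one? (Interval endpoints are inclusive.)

Process intervals by earliest right end; each time one isn't hit yet, stab at its right endpoint.
Sorted: [0,2] [1,5] [13,15] [15,17] [16,20] [17,21] [19,23] [26,27] [26,28]
{[0,2],[1,5]} hit by 2; {[13,15],[15,17]} hit by 15; {[16,20],[17,21],[19,23]} hit by 20; {[26,27],[26,28]} hit by 27.
Points: 2, 15, 20, 27 (4 total).

4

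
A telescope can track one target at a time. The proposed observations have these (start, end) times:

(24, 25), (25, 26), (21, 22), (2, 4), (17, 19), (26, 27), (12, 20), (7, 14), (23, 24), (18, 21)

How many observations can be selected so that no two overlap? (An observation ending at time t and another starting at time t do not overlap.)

Sort by end time and greedily take each interval whose start is ≥ the last chosen end.
By end time: (2,4), (7,14), (17,19), (12,20), (18,21), (21,22), (23,24), (24,25), (25,26), (26,27).
Pick (2,4); next start ≥ 4 → (7,14); next start ≥ 14 → (17,19); next start ≥ 19 → (21,22); next start ≥ 22 → (23,24); next start ≥ 24 → (24,25); next start ≥ 25 → (25,26); next start ≥ 26 → (26,27).
Selected 8 observations.

8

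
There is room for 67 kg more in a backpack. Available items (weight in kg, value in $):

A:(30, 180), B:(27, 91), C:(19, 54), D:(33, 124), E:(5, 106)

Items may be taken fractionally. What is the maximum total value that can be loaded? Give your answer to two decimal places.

406.24

Sort by value per unit weight and fill in that order.
Order: E (106/5=21.20) > A (180/30=6.00) > D (124/33=3.76) > B (91/27=3.37) > C (54/19=2.84)
Fill: take E (5 @ 106) → take A (30 @ 180) → take 32/33 of D → 120.24; 67/67 used.
Total value = 406.24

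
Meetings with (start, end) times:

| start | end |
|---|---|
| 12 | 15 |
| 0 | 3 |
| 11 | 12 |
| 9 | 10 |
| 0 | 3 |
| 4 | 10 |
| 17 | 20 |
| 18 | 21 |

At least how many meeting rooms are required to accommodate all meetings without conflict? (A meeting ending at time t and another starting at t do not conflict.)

Events (time:±→running): 0:+→1 0:+→2 … peak 2.

2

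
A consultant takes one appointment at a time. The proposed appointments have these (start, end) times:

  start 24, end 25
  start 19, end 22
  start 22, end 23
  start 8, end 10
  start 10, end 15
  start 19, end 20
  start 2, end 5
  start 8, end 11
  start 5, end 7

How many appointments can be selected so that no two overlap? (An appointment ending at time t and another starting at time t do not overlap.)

Sorted by end: (2,5)  (5,7)  (8,10)  (8,11)  (10,15)  (19,20)  (19,22)  (22,23)  (24,25)
take (2,5); take (5,7); take (8,10); take (10,15); take (19,20); take (22,23); take (24,25).
Selected 7 appointments.

7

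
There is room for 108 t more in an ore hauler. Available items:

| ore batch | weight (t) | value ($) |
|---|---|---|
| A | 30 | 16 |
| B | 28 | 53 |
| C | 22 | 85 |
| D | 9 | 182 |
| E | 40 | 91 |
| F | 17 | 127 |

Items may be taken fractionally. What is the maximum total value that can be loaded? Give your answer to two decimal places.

Order: D (182/9=20.22) > F (127/17=7.47) > C (85/22=3.86) > E (91/40=2.27) > B (53/28=1.89) > A (16/30=0.53)
Fill: take D (9 @ 182) → take F (17 @ 127) → take C (22 @ 85) → take E (40 @ 91) → take 20/28 of B → 37.86; 108/108 used.
Total value = 522.86

522.86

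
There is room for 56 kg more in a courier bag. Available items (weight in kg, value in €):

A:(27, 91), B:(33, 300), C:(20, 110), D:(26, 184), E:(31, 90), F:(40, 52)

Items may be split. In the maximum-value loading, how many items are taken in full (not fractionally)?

1

Sort by value per unit weight and fill in that order.
Ratios (sorted): B 9.09, D 7.08, C 5.50, A 3.37, E 2.90, F 1.30
take B (33 @ 300); take 23/26 of D → 162.77. Capacity used 56/56.
1 item(s) taken whole; one partial (take 23/26 of D).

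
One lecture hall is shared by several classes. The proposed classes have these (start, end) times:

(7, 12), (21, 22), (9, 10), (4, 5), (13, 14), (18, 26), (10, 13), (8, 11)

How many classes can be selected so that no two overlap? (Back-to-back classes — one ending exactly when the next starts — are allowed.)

5

Order by finish time; keep every interval that doesn't clash with the previous kept one.
By end time: (4,5), (9,10), (8,11), (7,12), (10,13), (13,14), (21,22), (18,26).
Pick (4,5); next start ≥ 5 → (9,10); next start ≥ 10 → (10,13); next start ≥ 13 → (13,14); next start ≥ 14 → (21,22).
Selected 5 classes.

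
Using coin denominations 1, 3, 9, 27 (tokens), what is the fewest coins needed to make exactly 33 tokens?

3

Use the largest denomination that fits, subtract, and repeat.
33 − 1×27→6 − 2×3→0
Total coins = 1 + 2 = 3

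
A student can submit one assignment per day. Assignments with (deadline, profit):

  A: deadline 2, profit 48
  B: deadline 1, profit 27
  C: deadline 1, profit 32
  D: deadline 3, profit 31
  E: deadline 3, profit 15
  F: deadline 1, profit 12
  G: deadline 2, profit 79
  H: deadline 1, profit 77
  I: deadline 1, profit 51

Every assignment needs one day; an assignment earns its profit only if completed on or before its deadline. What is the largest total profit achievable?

187

Sort by profit descending; place each in the latest free slot ≤ its deadline.
Profit order: G=79 H=77 I=51 A=48 C=32 D=31 B=27 E=15 F=12
Assign: G→slot 2, H→slot 1, I skipped, A skipped, C skipped, D→slot 3, B skipped, E skipped, F skipped.
Slots: [1:H] [2:G] [3:D]
Profit = 77 + 79 + 31 = 187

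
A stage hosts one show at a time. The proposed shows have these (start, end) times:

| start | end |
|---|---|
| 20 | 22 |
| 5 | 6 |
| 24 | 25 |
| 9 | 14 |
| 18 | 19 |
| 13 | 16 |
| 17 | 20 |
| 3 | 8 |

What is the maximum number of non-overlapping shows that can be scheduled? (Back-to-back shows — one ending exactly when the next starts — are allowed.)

Greedy by earliest finish: after sorting by end time, pick each interval compatible with the last pick.
By end time: (5,6), (3,8), (9,14), (13,16), (18,19), (17,20), (20,22), (24,25).
Pick (5,6); next start ≥ 6 → (9,14); next start ≥ 14 → (18,19); next start ≥ 19 → (20,22); next start ≥ 22 → (24,25).
Selected 5 shows.

5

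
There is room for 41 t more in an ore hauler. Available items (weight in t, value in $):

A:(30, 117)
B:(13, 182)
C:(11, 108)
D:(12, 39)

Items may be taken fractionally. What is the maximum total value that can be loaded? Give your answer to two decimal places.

356.30

Sort by value per unit weight and fill in that order.
Ratios (sorted): B 14.00, C 9.82, A 3.90, D 3.25
take B (13 @ 182); take C (11 @ 108); take 17/30 of A → 66.30. Capacity used 41/41.
Total value = 356.30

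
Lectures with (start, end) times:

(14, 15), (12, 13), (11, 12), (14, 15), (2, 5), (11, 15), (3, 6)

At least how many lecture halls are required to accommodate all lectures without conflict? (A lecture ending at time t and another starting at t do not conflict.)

starts: [2, 3, 11, 11, 12, 14, 14]
ends:   [5, 6, 12, 13, 15, 15, 15]
s2→1 s3→2 e5→1 e6→0 s11→1 s11→2 e12→1 s12→2 e13→1 s14→2 s14→3  — peak 3.

3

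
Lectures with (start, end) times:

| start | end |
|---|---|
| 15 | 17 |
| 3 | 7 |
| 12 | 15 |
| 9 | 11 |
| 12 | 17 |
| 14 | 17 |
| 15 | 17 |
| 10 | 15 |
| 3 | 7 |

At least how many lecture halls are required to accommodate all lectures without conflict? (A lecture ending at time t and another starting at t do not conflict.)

4

The answer is the maximum number of intervals overlapping at any instant.
Events (time:±→running): 3:+→1 3:+→2 7:-→1 7:-→0 9:+→1 10:+→2 11:-→1 12:+→2 12:+→3 14:+→4 … peak 4.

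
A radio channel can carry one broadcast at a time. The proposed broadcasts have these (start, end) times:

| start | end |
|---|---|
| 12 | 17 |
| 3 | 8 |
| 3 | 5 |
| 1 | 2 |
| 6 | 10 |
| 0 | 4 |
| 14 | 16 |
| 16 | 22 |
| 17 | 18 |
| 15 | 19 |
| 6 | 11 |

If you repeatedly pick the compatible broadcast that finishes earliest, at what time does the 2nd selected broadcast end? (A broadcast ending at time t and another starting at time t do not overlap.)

Sorted by end: (1,2)  (0,4)  (3,5)  (3,8)  (6,10)  (6,11)  (14,16)  (12,17)  (17,18)  (15,19)  (16,22)
take (1,2); take (3,5); skip (3,8); take (6,10); take (14,16); skip (12,17); take (17,18); skip (16,22).
Selected: (1,2) (3,5) (6,10) (14,16) (17,18)

5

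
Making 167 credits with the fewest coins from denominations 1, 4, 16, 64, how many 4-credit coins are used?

1

Use the largest denomination that fits, subtract, and repeat.
167 = 2×64 + 2×16 + 1×4 + 3×1
Count of 4: 1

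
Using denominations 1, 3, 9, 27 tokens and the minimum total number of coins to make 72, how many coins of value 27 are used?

2

Greedy: take as many of the largest coin as possible, then repeat with the remainder.
72 − 2×27→18 − 2×9→0
Count of 27: 2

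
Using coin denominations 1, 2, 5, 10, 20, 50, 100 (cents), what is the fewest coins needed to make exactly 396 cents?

Use the largest denomination that fits, subtract, and repeat.
396 = 3×100 + 1×50 + 2×20 + 1×5 + 1×1
Total coins = 3 + 1 + 2 + 1 + 1 = 8

8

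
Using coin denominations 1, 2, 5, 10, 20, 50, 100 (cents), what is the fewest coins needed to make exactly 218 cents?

6

Use the largest denomination that fits, subtract, and repeat.
218 = 2×100 + 1×10 + 1×5 + 1×2 + 1×1
Total coins = 2 + 1 + 1 + 1 + 1 = 6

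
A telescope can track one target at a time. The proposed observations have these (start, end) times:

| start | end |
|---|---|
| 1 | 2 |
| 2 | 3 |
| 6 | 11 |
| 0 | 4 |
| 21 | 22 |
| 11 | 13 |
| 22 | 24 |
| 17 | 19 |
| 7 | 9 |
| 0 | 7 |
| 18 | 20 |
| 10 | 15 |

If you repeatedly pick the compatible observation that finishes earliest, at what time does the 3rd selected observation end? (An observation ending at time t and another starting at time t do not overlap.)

9

Greedy by earliest finish: after sorting by end time, pick each interval compatible with the last pick.
By end time: (1,2), (2,3), (0,4), (0,7), (7,9), (6,11), (11,13), (10,15), (17,19), (18,20), (21,22), (22,24).
Pick (1,2); next start ≥ 2 → (2,3); next start ≥ 3 → (7,9); next start ≥ 9 → (11,13); next start ≥ 13 → (17,19); next start ≥ 19 → (21,22); next start ≥ 22 → (22,24).
Selected: (1,2) (2,3) (7,9) (11,13) (17,19) (21,22) (22,24)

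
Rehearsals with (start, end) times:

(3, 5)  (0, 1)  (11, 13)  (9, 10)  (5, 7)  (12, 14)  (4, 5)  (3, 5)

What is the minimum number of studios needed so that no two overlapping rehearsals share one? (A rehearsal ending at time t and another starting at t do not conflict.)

3

Count concurrent intervals with a sweep; the peak is the room count.
Events (time:±→running): 0:+→1 1:-→0 3:+→1 3:+→2 4:+→3 … peak 3.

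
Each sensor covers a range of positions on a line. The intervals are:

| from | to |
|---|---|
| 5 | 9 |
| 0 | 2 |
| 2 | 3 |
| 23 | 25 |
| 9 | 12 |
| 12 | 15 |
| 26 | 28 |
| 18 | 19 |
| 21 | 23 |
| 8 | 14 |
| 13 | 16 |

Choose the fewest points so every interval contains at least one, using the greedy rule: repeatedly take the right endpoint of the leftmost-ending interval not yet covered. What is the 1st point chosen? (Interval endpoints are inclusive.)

2

By right end: [0,2]  [2,3]  [5,9]  [9,12]  [8,14]  [12,15]  [13,16]  [18,19]  [21,23]  [23,25]  [26,28]
[0,2] uncovered → point at 2; [5,9] uncovered → point at 9; [12,15] uncovered → point at 15; [18,19] uncovered → point at 19; [21,23] uncovered → point at 23; [26,28] uncovered → point at 28.
Points: 2, 9, 15, 19, 23, 28 (6 total).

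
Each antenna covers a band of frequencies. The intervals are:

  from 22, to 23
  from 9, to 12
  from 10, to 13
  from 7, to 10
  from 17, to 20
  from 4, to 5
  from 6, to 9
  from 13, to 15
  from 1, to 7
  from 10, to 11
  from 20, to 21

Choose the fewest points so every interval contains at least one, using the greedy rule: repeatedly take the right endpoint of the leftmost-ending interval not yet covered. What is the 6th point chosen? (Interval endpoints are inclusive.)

23

Sort by right endpoint; whenever an interval is uncovered, place a point at its right end.
By right end: [4,5]  [1,7]  [6,9]  [7,10]  [10,11]  [9,12]  [10,13]  [13,15]  [17,20]  [20,21]  [22,23]
[4,5] uncovered → point at 5; [6,9] uncovered → point at 9; [10,11] uncovered → point at 11; [13,15] uncovered → point at 15; [17,20] uncovered → point at 20; [22,23] uncovered → point at 23.
Points: 5, 9, 11, 15, 20, 23 (6 total).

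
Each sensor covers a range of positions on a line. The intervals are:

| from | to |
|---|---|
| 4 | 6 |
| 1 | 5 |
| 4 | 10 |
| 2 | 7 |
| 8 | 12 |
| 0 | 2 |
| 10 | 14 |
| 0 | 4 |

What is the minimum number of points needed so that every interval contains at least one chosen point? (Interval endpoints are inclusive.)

Process intervals by earliest right end; each time one isn't hit yet, stab at its right endpoint.
By right end: [0,2]  [0,4]  [1,5]  [4,6]  [2,7]  [4,10]  [8,12]  [10,14]
[0,2] uncovered → point at 2; [4,6] uncovered → point at 6; [8,12] uncovered → point at 12.
Points: 2, 6, 12 (3 total).

3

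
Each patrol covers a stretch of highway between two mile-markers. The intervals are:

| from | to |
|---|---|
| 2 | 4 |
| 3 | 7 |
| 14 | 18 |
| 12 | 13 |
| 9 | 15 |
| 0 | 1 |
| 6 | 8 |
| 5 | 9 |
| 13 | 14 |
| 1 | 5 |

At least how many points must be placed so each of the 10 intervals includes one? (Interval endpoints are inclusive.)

5

Process intervals by earliest right end; each time one isn't hit yet, stab at its right endpoint.
Sorted: [0,1] [2,4] [1,5] [3,7] [6,8] [5,9] [12,13] [13,14] [9,15] [14,18]
{[0,1]} hit by 1; {[2,4],[1,5],[3,7]} hit by 4; {[6,8],[5,9]} hit by 8; {[12,13],[13,14],[9,15]} hit by 13; {[14,18]} hit by 18.
Points: 1, 4, 8, 13, 18 (5 total).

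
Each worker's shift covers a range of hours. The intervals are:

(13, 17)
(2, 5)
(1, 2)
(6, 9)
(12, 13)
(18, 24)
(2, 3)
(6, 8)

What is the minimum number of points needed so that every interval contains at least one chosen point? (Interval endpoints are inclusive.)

By right end: [1,2]  [2,3]  [2,5]  [6,8]  [6,9]  [12,13]  [13,17]  [18,24]
[1,2] uncovered → point at 2; [6,8] uncovered → point at 8; [12,13] uncovered → point at 13; [18,24] uncovered → point at 24.
Points: 2, 8, 13, 24 (4 total).

4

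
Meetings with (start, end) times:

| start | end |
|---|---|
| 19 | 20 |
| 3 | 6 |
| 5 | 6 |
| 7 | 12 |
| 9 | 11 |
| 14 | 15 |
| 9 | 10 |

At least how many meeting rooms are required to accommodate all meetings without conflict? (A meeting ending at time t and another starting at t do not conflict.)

3

Count concurrent intervals with a sweep; the peak is the room count.
starts: [3, 5, 7, 9, 9, 14, 19]
ends:   [6, 6, 10, 11, 12, 15, 20]
s3→1 s5→2 e6→1 e6→0 s7→1 s9→2 s9→3  — peak 3.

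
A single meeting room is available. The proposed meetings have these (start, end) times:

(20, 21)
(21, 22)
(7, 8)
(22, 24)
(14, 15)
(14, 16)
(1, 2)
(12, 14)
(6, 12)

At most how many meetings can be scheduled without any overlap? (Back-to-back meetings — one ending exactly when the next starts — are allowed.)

7

By end time: (1,2), (7,8), (6,12), (12,14), (14,15), (14,16), (20,21), (21,22), (22,24).
Pick (1,2); next start ≥ 2 → (7,8); next start ≥ 8 → (12,14); next start ≥ 14 → (14,15); next start ≥ 15 → (20,21); next start ≥ 21 → (21,22); next start ≥ 22 → (22,24).
Selected 7 meetings.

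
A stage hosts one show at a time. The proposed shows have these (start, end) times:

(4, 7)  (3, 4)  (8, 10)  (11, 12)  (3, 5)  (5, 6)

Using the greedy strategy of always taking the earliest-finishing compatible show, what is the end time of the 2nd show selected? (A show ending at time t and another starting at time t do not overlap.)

6

By end time: (3,4), (3,5), (5,6), (4,7), (8,10), (11,12).
Pick (3,4); next start ≥ 4 → (5,6); next start ≥ 6 → (8,10); next start ≥ 10 → (11,12).
Selected: (3,4) (5,6) (8,10) (11,12)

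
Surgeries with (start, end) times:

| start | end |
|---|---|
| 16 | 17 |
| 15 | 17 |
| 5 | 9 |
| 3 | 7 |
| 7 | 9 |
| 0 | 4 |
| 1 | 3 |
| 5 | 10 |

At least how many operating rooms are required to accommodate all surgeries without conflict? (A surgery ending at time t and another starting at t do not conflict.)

3

The answer is the maximum number of intervals overlapping at any instant.
starts: [0, 1, 3, 5, 5, 7, 15, 16]
ends:   [3, 4, 7, 9, 9, 10, 17, 17]
s0→1 s1→2 e3→1 s3→2 e4→1 s5→2 s5→3  — peak 3.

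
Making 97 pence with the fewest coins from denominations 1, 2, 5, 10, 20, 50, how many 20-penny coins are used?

Use the largest denomination that fits, subtract, and repeat.
97 = 1×50 + 2×20 + 1×5 + 1×2
Count of 20: 2

2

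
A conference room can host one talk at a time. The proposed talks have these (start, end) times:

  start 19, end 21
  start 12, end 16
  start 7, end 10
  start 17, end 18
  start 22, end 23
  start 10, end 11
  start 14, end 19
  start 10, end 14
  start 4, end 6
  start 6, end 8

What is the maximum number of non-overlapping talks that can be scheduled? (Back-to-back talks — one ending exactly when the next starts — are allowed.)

7

Greedy by earliest finish: after sorting by end time, pick each interval compatible with the last pick.
By end time: (4,6), (6,8), (7,10), (10,11), (10,14), (12,16), (17,18), (14,19), (19,21), (22,23).
Pick (4,6); next start ≥ 6 → (6,8); next start ≥ 8 → (10,11); next start ≥ 11 → (12,16); next start ≥ 16 → (17,18); next start ≥ 18 → (19,21); next start ≥ 21 → (22,23).
Selected 7 talks.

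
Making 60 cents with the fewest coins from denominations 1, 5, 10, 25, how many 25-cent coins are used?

2

Use the largest denomination that fits, subtract, and repeat.
60 − 2×25→10 − 1×10→0
Count of 25: 2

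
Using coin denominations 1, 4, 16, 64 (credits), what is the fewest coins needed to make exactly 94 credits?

7

94 − 1×64→30 − 1×16→14 − 3×4→2 − 2×1→0
Total coins = 1 + 1 + 3 + 2 = 7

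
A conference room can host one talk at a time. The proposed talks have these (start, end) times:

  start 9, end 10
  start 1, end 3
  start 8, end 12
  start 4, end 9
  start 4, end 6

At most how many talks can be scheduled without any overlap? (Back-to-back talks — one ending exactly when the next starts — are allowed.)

3

Sorted by end: (1,3)  (4,6)  (4,9)  (9,10)  (8,12)
take (1,3); take (4,6); skip (4,9); take (9,10); skip (8,12).
Selected 3 talks.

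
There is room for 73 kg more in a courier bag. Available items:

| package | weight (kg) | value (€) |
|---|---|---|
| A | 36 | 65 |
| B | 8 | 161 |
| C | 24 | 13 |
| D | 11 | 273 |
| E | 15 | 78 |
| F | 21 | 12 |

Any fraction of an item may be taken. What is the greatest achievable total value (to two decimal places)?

Greedy by value/weight ratio, highest first.
Ratios (sorted): D 24.82, B 20.12, E 5.20, A 1.81, F 0.57, C 0.54
take D (11 @ 273); take B (8 @ 161); take E (15 @ 78); take A (36 @ 65); take 3/21 of F → 1.71. Capacity used 73/73.
Total value = 578.71

578.71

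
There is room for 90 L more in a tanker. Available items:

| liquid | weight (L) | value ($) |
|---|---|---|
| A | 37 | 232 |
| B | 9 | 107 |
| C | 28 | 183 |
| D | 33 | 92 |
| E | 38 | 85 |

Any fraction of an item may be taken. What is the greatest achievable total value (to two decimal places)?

566.61

Sort by value per unit weight and fill in that order.
Ratios (sorted): B 11.89, C 6.54, A 6.27, D 2.79, E 2.24
take B (9 @ 107); take C (28 @ 183); take A (37 @ 232); take 16/33 of D → 44.61. Capacity used 90/90.
Total value = 566.61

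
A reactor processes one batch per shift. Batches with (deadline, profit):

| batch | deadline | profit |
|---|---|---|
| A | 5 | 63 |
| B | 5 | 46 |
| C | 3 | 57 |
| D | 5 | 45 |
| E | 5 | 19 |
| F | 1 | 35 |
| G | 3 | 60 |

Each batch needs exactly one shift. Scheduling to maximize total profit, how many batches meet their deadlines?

Sort by profit descending; place each in the latest free slot ≤ its deadline.
Profit order: A=63 G=60 C=57 B=46 D=45 F=35 E=19
Assign: A→slot 5, G→slot 3, C→slot 2, B→slot 4, D→slot 1, F skipped, E skipped.
Slots: [1:D] [2:C] [3:G] [4:B] [5:A]
5 of 7 scheduled.

5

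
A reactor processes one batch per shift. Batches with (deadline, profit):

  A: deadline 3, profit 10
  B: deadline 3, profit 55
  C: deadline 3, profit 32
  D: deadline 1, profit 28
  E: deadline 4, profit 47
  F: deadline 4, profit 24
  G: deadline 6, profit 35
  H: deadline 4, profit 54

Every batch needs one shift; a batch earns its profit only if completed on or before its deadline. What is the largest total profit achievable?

Take jobs in profit order; each goes to the latest open slot no later than its deadline.
Profit order: B=55 H=54 E=47 G=35 C=32 D=28 F=24 A=10
Assign: B→slot 3, H→slot 4, E→slot 2, G→slot 6, C→slot 1, D skipped, F skipped, A skipped.
Slots: [1:C] [2:E] [3:B] [4:H] [6:G]
Profit = 32 + 47 + 55 + 54 + 35 = 223

223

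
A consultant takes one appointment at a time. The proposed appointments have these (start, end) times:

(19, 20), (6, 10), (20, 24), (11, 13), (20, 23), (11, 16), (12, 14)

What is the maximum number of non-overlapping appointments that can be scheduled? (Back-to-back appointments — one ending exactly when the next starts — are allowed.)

Sorted by end: (6,10)  (11,13)  (12,14)  (11,16)  (19,20)  (20,23)  (20,24)
take (6,10); take (11,13); skip (12,14); take (19,20); take (20,23).
Selected 4 appointments.

4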